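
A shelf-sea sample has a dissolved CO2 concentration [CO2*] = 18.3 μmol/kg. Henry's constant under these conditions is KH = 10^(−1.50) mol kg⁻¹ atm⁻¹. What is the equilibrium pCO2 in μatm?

pCO2 = 579 μatm

KH = 10^(−1.50) = 3.162×10^-2 mol kg⁻¹ atm⁻¹
pCO2 = [CO2*]/KH = 18.3×10^-6 / 3.162×10^-2 = 5.79×10^-4 atm = 579 μatm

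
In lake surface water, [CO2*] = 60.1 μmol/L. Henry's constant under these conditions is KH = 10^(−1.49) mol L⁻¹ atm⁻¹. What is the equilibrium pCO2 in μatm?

pCO2 = 1860 μatm

KH = 10^(−1.49) = 3.236×10^-2 mol L⁻¹ atm⁻¹
pCO2 = [CO2*]/KH = 60.1×10^-6 / 3.236×10^-2 = 1.86×10^-3 atm = 1860 μatm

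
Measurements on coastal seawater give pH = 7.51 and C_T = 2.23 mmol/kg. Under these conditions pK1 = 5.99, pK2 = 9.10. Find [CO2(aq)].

α₀ = 1 / (1 + K1/[H⁺] + K1K2/[H⁺]²) = 1 / (1 + 10^+1.52 + 10^-0.07)
   = 1 / (1 + 33.113 + 0.85114) = 1/34.964 = 0.02860
[CO2*] = α₀ × DIC = 0.02860 × 2.23 = 0.0638 mmol/kg

[CO2*] = 0.0638 mmol/kg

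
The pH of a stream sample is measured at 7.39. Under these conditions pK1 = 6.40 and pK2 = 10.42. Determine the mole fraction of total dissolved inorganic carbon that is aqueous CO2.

α₀ = 1 / (1 + K1/[H⁺] + K1K2/[H⁺]²) = 1 / (1 + 10^+0.99 + 10^-2.04)
   = 1 / (1 + 9.7724 + 0.0091201) = 1/10.781 = 0.09275

α₀ = 0.0928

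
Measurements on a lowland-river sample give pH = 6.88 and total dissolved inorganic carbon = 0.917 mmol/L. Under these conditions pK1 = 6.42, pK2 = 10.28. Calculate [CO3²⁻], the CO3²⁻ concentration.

α₂ = 1 / (1 + [H⁺]/K2 + [H⁺]²/(K1K2)) = 1 / (1 + 10^+3.40 + 10^+2.94)
   = 1 / (1 + 2511.9 + 870.96) = 1/3383.9 = 0.0002955
[CO3²⁻] = α₂ × DIC = 0.0002955 × 0.917 = 0.000271 mmol/L = 0.271 μmol/L

[CO3²⁻] = 0.271 μmol/L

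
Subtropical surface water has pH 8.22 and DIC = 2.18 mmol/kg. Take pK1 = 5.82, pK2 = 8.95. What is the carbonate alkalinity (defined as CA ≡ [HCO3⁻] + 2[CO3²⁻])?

CA = [HCO3⁻] + 2[CO3²⁻] = (α₁ + 2α₂)·DIC
At pH 8.22: [H⁺]/K1 = 10^-2.40 = 0.0039811, K2/[H⁺] = 10^-0.73 = 0.18621
α₁ = 1/(1 + 0.0039811 + 0.18621) = 1/1.1902 = 0.8402; α₂ = α₁·K2/[H⁺] = 0.1565
α₁ + 2α₂ = 1.1531
CA = 1.1531 × 2.18 = 2.51 mmol/kg

CA = 2.51 mmol/kg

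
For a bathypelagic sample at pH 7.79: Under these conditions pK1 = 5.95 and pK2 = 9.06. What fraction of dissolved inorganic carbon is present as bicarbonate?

α₁ = 0.936

α₁ = 1 / (1 + [H⁺]/K1 + K2/[H⁺]) = 1 / (1 + 10^-1.84 + 10^-1.27)
   = 1 / (1 + 0.014454 + 0.053703) = 1/1.0682 = 0.9362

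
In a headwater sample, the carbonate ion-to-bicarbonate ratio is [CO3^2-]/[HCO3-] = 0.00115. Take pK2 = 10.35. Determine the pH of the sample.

From K2 = [H⁺][CO3^2-]/[HCO3-]:  pH = pK2 + log₁₀([CO3^2-]/[HCO3-])
log₁₀(0.00115) = -2.939
pH = 10.35 + (-2.939) = 7.41

pH = 7.41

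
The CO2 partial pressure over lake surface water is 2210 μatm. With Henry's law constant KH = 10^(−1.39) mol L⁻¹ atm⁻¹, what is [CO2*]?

[CO2*] = 90.0 μmol/L

KH = 10^(−1.39) = 4.074×10^-2 mol L⁻¹ atm⁻¹
[CO2*] = KH · pCO2 = 4.074×10^-2 × 2210×10^-6 atm = 9.00×10^-5 mol/L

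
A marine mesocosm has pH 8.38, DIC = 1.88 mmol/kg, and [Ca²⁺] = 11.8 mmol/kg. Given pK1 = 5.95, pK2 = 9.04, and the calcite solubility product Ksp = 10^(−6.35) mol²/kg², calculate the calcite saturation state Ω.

Ω = 8.89

α₂ = 1 / (1 + [H⁺]/K2 + [H⁺]²/(K1K2)) = 1 / (1 + 10^+0.66 + 10^-1.77)
   = 1 / (1 + 4.5709 + 0.016982) = 1/5.5879 = 0.1790
[CO3²⁻] = α₂ × DIC = 0.1790 × 1.88 = 0.3364 mmol/kg
Ksp = 10^(−6.35) = 4.467×10^-7
Ω = [Ca²⁺][CO3²⁻]/Ksp = (11.8×10^-3)(3.364×10^-4) / 4.467×10^-7 = 8.89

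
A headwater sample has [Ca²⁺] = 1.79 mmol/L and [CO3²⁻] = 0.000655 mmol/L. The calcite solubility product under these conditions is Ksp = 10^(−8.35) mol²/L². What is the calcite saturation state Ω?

Ω = 0.262

Ksp = 10^(−8.35) = 4.467×10^-9
Ω = [Ca²⁺][CO3²⁻]/Ksp = (1.79×10^-3)(0.000655×10^-3) / 4.467×10^-9 = 0.262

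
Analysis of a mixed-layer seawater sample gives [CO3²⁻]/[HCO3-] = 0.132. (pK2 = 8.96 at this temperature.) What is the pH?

pH = 8.08

From K2 = [H⁺][CO3²⁻]/[HCO3-]:  pH = pK2 + log₁₀([CO3²⁻]/[HCO3-])
log₁₀(0.132) = -0.879
pH = 8.96 + (-0.879) = 8.08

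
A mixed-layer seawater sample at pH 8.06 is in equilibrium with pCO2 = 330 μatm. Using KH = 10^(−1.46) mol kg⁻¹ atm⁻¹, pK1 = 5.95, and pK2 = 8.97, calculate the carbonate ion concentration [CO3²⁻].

[CO2*] = KH · pCO2 = 10^(−1.46) × 330×10^-6 = 1.144×10^-5 mol/kg
α₀ = 1/(1 + K1/[H⁺] + K1K2/[H⁺]²) = 1/(1 + 10^+2.11 + 10^+1.20) = 0.006865
DIC = [CO2*]/α₀ = 1.144×10^-5 / 0.006865 = 1.667 mmol/kg
[CO3²⁻] = α₂·DIC; α₂ = 0.1088, so [CO3²⁻] = 0.1088 × 1.667 = 0.181 mmol/kg

[CO3²⁻] = 0.181 mmol/kg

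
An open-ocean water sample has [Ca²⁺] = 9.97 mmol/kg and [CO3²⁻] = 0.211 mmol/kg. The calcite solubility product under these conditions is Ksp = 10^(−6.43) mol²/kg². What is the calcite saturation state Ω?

Ω = 5.66

Ksp = 10^(−6.43) = 3.715×10^-7
Ω = [Ca²⁺][CO3²⁻]/Ksp = (9.97×10^-3)(0.211×10^-3) / 3.715×10^-7 = 5.66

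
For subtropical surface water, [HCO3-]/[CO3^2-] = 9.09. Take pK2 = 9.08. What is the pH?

From K2 = [H⁺][CO3^2-]/[HCO3-]:  pH = pK2 − log₁₀([HCO3-]/[CO3^2-])
log₁₀(9.09) = +0.959
pH = 9.08 − (+0.959) = 8.12

pH = 8.12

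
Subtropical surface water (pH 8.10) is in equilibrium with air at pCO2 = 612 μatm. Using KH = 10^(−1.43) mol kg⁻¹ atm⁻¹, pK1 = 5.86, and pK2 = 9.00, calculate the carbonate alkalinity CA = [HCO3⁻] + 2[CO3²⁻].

[CO2*] = KH · pCO2 = 10^(−1.43) × 612×10^-6 = 2.274×10^-5 mol/kg
α₀ = 1/(1 + K1/[H⁺] + K1K2/[H⁺]²) = 1/(1 + 10^+2.24 + 10^+1.34) = 0.005085
DIC = [CO2*]/α₀ = 2.274×10^-5 / 0.005085 = 4.472 mmol/kg
CA = (α₁ + 2α₂)·DIC = (0.8837 + 2×0.1112) × 4.472 = 4.95 mmol/kg

CA = 4.95 mmol/kg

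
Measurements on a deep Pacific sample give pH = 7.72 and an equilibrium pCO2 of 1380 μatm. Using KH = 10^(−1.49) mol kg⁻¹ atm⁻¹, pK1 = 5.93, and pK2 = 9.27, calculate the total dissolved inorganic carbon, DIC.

[CO2*] = KH · pCO2 = 10^(−1.49) × 1380×10^-6 = 4.466×10^-5 mol/kg
α₀ = 1/(1 + K1/[H⁺] + K1K2/[H⁺]²) = 1/(1 + 10^+1.79 + 10^+0.24) = 0.01553
DIC = [CO2*]/α₀ = 4.466×10^-5 / 0.01553 = 2.88 mmol/kg

DIC = 2.88 mmol/kg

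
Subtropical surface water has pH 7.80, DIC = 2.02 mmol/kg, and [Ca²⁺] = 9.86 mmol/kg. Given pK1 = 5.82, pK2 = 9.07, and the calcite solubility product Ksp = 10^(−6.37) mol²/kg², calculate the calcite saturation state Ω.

α₂ = 1 / (1 + [H⁺]/K2 + [H⁺]²/(K1K2)) = 1 / (1 + 10^+1.27 + 10^-0.71)
   = 1 / (1 + 18.621 + 0.19498) = 1/19.816 = 0.05046
[CO3²⁻] = α₂ × DIC = 0.05046 × 2.02 = 0.1019 mmol/kg
Ksp = 10^(−6.37) = 4.266×10^-7
Ω = [Ca²⁺][CO3²⁻]/Ksp = (9.86×10^-3)(1.019×10^-4) / 4.266×10^-7 = 2.36

Ω = 2.36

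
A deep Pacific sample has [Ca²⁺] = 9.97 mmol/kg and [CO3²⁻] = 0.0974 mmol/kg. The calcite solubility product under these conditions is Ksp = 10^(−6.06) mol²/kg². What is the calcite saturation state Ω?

Ksp = 10^(−6.06) = 8.710×10^-7
Ω = [Ca²⁺][CO3²⁻]/Ksp = (9.97×10^-3)(0.0974×10^-3) / 8.710×10^-7 = 1.11

Ω = 1.11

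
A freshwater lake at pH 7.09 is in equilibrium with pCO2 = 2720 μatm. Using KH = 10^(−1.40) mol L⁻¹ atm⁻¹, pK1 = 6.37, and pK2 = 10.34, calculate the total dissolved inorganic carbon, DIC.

DIC = 0.677 mmol/L

[CO2*] = KH · pCO2 = 10^(−1.40) × 2720×10^-6 = 1.083×10^-4 mol/L
α₀ = 1/(1 + K1/[H⁺] + K1K2/[H⁺]²) = 1/(1 + 10^+0.72 + 10^-2.53) = 0.1600
DIC = [CO2*]/α₀ = 1.083×10^-4 / 0.1600 = 0.677 mmol/L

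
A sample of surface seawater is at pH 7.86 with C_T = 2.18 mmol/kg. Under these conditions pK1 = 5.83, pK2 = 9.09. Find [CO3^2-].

α₂ = 1 / (1 + [H⁺]/K2 + [H⁺]²/(K1K2)) = 1 / (1 + 10^+1.23 + 10^-0.80)
   = 1 / (1 + 16.982 + 0.15849) = 1/18.141 = 0.05512
[CO3²⁻] = α₂ × DIC = 0.05512 × 2.18 = 0.120 mmol/kg

[CO3²⁻] = 0.120 mmol/kg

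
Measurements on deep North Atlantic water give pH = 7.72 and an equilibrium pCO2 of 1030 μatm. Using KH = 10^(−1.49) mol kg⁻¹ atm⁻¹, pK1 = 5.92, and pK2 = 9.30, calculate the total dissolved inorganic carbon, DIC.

[CO2*] = KH · pCO2 = 10^(−1.49) × 1030×10^-6 = 3.333×10^-5 mol/kg
α₀ = 1/(1 + K1/[H⁺] + K1K2/[H⁺]²) = 1/(1 + 10^+1.80 + 10^+0.22) = 0.01521
DIC = [CO2*]/α₀ = 3.333×10^-5 / 0.01521 = 2.19 mmol/kg

DIC = 2.19 mmol/kg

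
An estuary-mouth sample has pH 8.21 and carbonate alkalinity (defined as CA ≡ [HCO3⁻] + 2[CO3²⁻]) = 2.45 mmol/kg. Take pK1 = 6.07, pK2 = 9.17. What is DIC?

DIC = 2.24 mmol/kg

CA = [HCO3⁻] + 2[CO3²⁻] = (α₁ + 2α₂)·DIC
At pH 8.21: [H⁺]/K1 = 10^-2.14 = 0.0072444, K2/[H⁺] = 10^-0.96 = 0.10965
α₁ = 1/(1 + 0.0072444 + 0.10965) = 1/1.1169 = 0.8953; α₂ = α₁·K2/[H⁺] = 0.09817
α₁ + 2α₂ = 1.0917
DIC = CA / (α₁ + 2α₂) = 2.45 / 1.0917 = 2.24 mmol/kg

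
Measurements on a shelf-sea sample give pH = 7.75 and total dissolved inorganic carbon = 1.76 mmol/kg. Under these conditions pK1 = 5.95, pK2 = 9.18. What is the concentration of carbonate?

[CO3²⁻] = 0.0621 mmol/kg

α₂ = 1 / (1 + [H⁺]/K2 + [H⁺]²/(K1K2)) = 1 / (1 + 10^+1.43 + 10^-0.37)
   = 1 / (1 + 26.915 + 0.42658) = 1/28.342 = 0.03528
[CO3²⁻] = α₂ × DIC = 0.03528 × 1.76 = 0.0621 mmol/kg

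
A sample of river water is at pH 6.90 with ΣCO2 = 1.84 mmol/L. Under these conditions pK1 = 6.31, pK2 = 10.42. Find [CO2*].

α₀ = 1 / (1 + K1/[H⁺] + K1K2/[H⁺]²) = 1 / (1 + 10^+0.59 + 10^-2.93)
   = 1 / (1 + 3.8905 + 0.0011749) = 1/4.8916 = 0.2044
[CO2*] = α₀ × DIC = 0.2044 × 1.84 = 0.376 mmol/L

[CO2*] = 0.376 mmol/L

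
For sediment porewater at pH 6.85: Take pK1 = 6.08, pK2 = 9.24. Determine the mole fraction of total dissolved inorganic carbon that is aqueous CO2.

α₀ = 0.145

α₀ = 1 / (1 + K1/[H⁺] + K1K2/[H⁺]²) = 1 / (1 + 10^+0.77 + 10^-1.62)
   = 1 / (1 + 5.8884 + 0.023988) = 1/6.9124 = 0.1447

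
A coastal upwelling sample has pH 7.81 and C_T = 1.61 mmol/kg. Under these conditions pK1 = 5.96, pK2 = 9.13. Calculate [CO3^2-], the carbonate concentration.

[CO3²⁻] = 0.0726 mmol/kg

α₂ = 1 / (1 + [H⁺]/K2 + [H⁺]²/(K1K2)) = 1 / (1 + 10^+1.32 + 10^-0.53)
   = 1 / (1 + 20.893 + 0.29512) = 1/22.188 = 0.04507
[CO3²⁻] = α₂ × DIC = 0.04507 × 1.61 = 0.0726 mmol/kg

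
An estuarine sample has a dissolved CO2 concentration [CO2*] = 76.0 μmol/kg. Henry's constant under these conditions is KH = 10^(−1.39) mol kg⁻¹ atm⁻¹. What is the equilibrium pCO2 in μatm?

pCO2 = 1870 μatm

KH = 10^(−1.39) = 4.074×10^-2 mol kg⁻¹ atm⁻¹
pCO2 = [CO2*]/KH = 76.0×10^-6 / 4.074×10^-2 = 1.87×10^-3 atm = 1870 μatm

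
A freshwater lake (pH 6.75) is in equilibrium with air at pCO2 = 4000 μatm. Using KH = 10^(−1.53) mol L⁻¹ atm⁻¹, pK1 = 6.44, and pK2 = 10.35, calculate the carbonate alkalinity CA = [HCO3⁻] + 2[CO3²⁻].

[CO2*] = KH · pCO2 = 10^(−1.53) × 4000×10^-6 = 1.180×10^-4 mol/L
α₀ = 1/(1 + K1/[H⁺] + K1K2/[H⁺]²) = 1/(1 + 10^+0.31 + 10^-3.29) = 0.3287
DIC = [CO2*]/α₀ = 1.180×10^-4 / 0.3287 = 0.3591 mmol/L
CA = (α₁ + 2α₂)·DIC = (0.6711 + 2×0.0001686) × 0.3591 = 0.241 mmol/L

CA = 0.241 mmol/L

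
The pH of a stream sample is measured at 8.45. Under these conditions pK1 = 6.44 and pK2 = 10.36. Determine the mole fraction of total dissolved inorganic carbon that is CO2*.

α₀ = 0.00956

α₀ = 1 / (1 + K1/[H⁺] + K1K2/[H⁺]²) = 1 / (1 + 10^+2.01 + 10^+0.10)
   = 1 / (1 + 102.33 + 1.2589) = 1/104.59 = 0.009561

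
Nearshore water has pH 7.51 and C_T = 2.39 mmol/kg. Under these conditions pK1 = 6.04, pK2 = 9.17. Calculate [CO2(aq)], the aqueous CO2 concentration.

α₀ = 1 / (1 + K1/[H⁺] + K1K2/[H⁺]²) = 1 / (1 + 10^+1.47 + 10^-0.19)
   = 1 / (1 + 29.512 + 0.64565) = 1/31.158 = 0.03209
[CO2*] = α₀ × DIC = 0.03209 × 2.39 = 0.0767 mmol/kg

[CO2*] = 0.0767 mmol/kg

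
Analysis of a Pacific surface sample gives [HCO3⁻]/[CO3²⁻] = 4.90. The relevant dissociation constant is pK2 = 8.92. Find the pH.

pH = 8.23

From K2 = [H⁺][CO3²⁻]/[HCO3⁻]:  pH = pK2 − log₁₀([HCO3⁻]/[CO3²⁻])
log₁₀(4.90) = +0.690
pH = 8.92 − (+0.690) = 8.23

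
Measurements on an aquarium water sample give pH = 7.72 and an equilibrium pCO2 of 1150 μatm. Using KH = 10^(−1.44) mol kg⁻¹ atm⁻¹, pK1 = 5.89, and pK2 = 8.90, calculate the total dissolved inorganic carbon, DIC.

DIC = 3.05 mmol/kg

[CO2*] = KH · pCO2 = 10^(−1.44) × 1150×10^-6 = 4.175×10^-5 mol/kg
α₀ = 1/(1 + K1/[H⁺] + K1K2/[H⁺]²) = 1/(1 + 10^+1.83 + 10^+0.65) = 0.01368
DIC = [CO2*]/α₀ = 4.175×10^-5 / 0.01368 = 3.05 mmol/kg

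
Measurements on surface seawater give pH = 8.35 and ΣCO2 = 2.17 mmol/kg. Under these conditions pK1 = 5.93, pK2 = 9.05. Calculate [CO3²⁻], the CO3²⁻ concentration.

[CO3²⁻] = 0.360 mmol/kg

α₂ = 1 / (1 + [H⁺]/K2 + [H⁺]²/(K1K2)) = 1 / (1 + 10^+0.70 + 10^-1.72)
   = 1 / (1 + 5.0119 + 0.019055) = 1/6.0309 = 0.1658
[CO3²⁻] = α₂ × DIC = 0.1658 × 2.17 = 0.360 mmol/kg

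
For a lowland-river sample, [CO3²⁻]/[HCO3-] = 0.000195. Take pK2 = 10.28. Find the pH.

From K2 = [H⁺][CO3²⁻]/[HCO3-]:  pH = pK2 + log₁₀([CO3²⁻]/[HCO3-])
log₁₀(0.000195) = -3.710
pH = 10.28 + (-3.710) = 6.57

pH = 6.57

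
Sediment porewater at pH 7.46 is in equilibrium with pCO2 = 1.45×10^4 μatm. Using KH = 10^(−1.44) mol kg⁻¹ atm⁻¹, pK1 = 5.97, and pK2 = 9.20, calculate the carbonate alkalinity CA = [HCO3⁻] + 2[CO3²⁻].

[CO2*] = KH · pCO2 = 10^(−1.44) × 1.45×10^4×10^-6 = 5.265×10^-4 mol/kg
α₀ = 1/(1 + K1/[H⁺] + K1K2/[H⁺]²) = 1/(1 + 10^+1.49 + 10^-0.25) = 0.03080
DIC = [CO2*]/α₀ = 5.265×10^-4 / 0.03080 = 17.09 mmol/kg
CA = (α₁ + 2α₂)·DIC = (0.9519 + 2×0.01732) × 17.09 = 16.9 mmol/kg

CA = 16.9 mmol/kg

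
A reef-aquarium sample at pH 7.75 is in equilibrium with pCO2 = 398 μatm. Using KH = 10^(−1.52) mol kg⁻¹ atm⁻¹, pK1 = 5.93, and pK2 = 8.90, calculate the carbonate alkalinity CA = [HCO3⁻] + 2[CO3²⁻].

[CO2*] = KH · pCO2 = 10^(−1.52) × 398×10^-6 = 1.202×10^-5 mol/kg
α₀ = 1/(1 + K1/[H⁺] + K1K2/[H⁺]²) = 1/(1 + 10^+1.82 + 10^+0.67) = 0.01394
DIC = [CO2*]/α₀ = 1.202×10^-5 / 0.01394 = 0.8624 mmol/kg
CA = (α₁ + 2α₂)·DIC = (0.9209 + 2×0.06519) × 0.8624 = 0.907 mmol/kg

CA = 0.907 mmol/kg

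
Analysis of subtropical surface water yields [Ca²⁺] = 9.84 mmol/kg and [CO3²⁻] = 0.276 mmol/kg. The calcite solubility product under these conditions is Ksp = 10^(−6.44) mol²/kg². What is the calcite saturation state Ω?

Ksp = 10^(−6.44) = 3.631×10^-7
Ω = [Ca²⁺][CO3²⁻]/Ksp = (9.84×10^-3)(0.276×10^-3) / 3.631×10^-7 = 7.48

Ω = 7.48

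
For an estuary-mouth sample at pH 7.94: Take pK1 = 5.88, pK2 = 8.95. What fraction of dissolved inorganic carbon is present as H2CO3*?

α₀ = 0.00787

α₀ = 1 / (1 + K1/[H⁺] + K1K2/[H⁺]²) = 1 / (1 + 10^+2.06 + 10^+1.05)
   = 1 / (1 + 114.82 + 11.220) = 1/127.04 = 0.007872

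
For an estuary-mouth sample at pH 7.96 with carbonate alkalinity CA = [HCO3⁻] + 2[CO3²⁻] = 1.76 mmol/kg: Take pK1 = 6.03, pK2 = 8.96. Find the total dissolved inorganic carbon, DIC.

DIC = 1.63 mmol/kg

CA = [HCO3⁻] + 2[CO3²⁻] = (α₁ + 2α₂)·DIC
At pH 7.96: [H⁺]/K1 = 10^-1.93 = 0.011749, K2/[H⁺] = 10^-1.00 = 0.10000
α₁ = 1/(1 + 0.011749 + 0.10000) = 1/1.1117 = 0.8995; α₂ = α₁·K2/[H⁺] = 0.08995
α₁ + 2α₂ = 1.0794
DIC = CA / (α₁ + 2α₂) = 1.76 / 1.0794 = 1.63 mmol/kg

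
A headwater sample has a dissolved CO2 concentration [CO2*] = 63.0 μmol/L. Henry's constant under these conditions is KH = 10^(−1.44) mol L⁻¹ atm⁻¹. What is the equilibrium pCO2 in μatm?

KH = 10^(−1.44) = 3.631×10^-2 mol L⁻¹ atm⁻¹
pCO2 = [CO2*]/KH = 63.0×10^-6 / 3.631×10^-2 = 1.74×10^-3 atm = 1740 μatm

pCO2 = 1740 μatm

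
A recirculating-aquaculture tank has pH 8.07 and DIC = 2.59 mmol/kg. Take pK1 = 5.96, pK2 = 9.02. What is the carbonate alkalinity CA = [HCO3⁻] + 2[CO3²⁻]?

CA = [HCO3⁻] + 2[CO3²⁻] = (α₁ + 2α₂)·DIC
At pH 8.07: [H⁺]/K1 = 10^-2.11 = 0.0077625, K2/[H⁺] = 10^-0.95 = 0.11220
α₁ = 1/(1 + 0.0077625 + 0.11220) = 1/1.1200 = 0.8929; α₂ = α₁·K2/[H⁺] = 0.1002
α₁ + 2α₂ = 1.0933
CA = 1.0933 × 2.59 = 2.83 mmol/kg

CA = 2.83 mmol/kg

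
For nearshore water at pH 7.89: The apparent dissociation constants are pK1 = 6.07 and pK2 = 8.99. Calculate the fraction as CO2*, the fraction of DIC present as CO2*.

α₀ = 1 / (1 + K1/[H⁺] + K1K2/[H⁺]²) = 1 / (1 + 10^+1.82 + 10^+0.72)
   = 1 / (1 + 66.069 + 5.2481) = 1/72.317 = 0.01383

α₀ = 0.0138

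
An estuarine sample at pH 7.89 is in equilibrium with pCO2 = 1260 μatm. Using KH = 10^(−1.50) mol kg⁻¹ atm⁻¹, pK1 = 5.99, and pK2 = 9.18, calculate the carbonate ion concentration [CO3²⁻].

[CO3²⁻] = 0.162 mmol/kg

[CO2*] = KH · pCO2 = 10^(−1.50) × 1260×10^-6 = 3.984×10^-5 mol/kg
α₀ = 1/(1 + K1/[H⁺] + K1K2/[H⁺]²) = 1/(1 + 10^+1.90 + 10^+0.61) = 0.01183
DIC = [CO2*]/α₀ = 3.984×10^-5 / 0.01183 = 3.367 mmol/kg
[CO3²⁻] = α₂·DIC; α₂ = 0.04821, so [CO3²⁻] = 0.04821 × 3.367 = 0.162 mmol/kg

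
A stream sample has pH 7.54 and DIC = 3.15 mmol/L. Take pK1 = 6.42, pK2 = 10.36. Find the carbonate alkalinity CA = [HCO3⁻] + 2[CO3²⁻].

CA = 2.93 mmol/L

CA = [HCO3⁻] + 2[CO3²⁻] = (α₁ + 2α₂)·DIC
At pH 7.54: [H⁺]/K1 = 10^-1.12 = 0.075858, K2/[H⁺] = 10^-2.82 = 0.0015136
α₁ = 1/(1 + 0.075858 + 0.0015136) = 1/1.0774 = 0.9282; α₂ = α₁·K2/[H⁺] = 0.001405
α₁ + 2α₂ = 0.9310
CA = 0.9310 × 3.15 = 2.93 mmol/L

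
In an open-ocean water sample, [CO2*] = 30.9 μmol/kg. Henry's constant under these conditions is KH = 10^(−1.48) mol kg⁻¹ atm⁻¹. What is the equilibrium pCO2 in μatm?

pCO2 = 933 μatm

KH = 10^(−1.48) = 3.311×10^-2 mol kg⁻¹ atm⁻¹
pCO2 = [CO2*]/KH = 30.9×10^-6 / 3.311×10^-2 = 9.33×10^-4 atm = 933 μatm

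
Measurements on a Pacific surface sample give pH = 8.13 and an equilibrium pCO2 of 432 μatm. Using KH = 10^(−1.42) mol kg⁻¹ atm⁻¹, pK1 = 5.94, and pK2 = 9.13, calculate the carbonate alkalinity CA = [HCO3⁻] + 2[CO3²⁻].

CA = 3.05 mmol/kg

[CO2*] = KH · pCO2 = 10^(−1.42) × 432×10^-6 = 1.642×10^-5 mol/kg
α₀ = 1/(1 + K1/[H⁺] + K1K2/[H⁺]²) = 1/(1 + 10^+2.19 + 10^+1.19) = 0.005835
DIC = [CO2*]/α₀ = 1.642×10^-5 / 0.005835 = 2.815 mmol/kg
CA = (α₁ + 2α₂)·DIC = (0.9038 + 2×0.09038) × 2.815 = 3.05 mmol/kg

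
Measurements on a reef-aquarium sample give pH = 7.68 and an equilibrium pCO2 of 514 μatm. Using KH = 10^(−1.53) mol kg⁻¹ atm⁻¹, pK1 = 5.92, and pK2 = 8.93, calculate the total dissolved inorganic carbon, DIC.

DIC = 0.937 mmol/kg

[CO2*] = KH · pCO2 = 10^(−1.53) × 514×10^-6 = 1.517×10^-5 mol/kg
α₀ = 1/(1 + K1/[H⁺] + K1K2/[H⁺]²) = 1/(1 + 10^+1.76 + 10^+0.51) = 0.01619
DIC = [CO2*]/α₀ = 1.517×10^-5 / 0.01619 = 0.937 mmol/kg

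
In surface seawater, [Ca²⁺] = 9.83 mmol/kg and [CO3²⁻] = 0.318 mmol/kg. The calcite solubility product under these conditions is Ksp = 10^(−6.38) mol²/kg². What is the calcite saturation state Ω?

Ksp = 10^(−6.38) = 4.169×10^-7
Ω = [Ca²⁺][CO3²⁻]/Ksp = (9.83×10^-3)(0.318×10^-3) / 4.169×10^-7 = 7.50

Ω = 7.50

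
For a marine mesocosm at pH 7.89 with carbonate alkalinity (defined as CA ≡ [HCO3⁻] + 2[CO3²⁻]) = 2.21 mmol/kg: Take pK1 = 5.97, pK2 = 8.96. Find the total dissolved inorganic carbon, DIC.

DIC = 2.07 mmol/kg

CA = [HCO3⁻] + 2[CO3²⁻] = (α₁ + 2α₂)·DIC
At pH 7.89: [H⁺]/K1 = 10^-1.92 = 0.012023, K2/[H⁺] = 10^-1.07 = 0.085114
α₁ = 1/(1 + 0.012023 + 0.085114) = 1/1.0971 = 0.9115; α₂ = α₁·K2/[H⁺] = 0.07758
α₁ + 2α₂ = 1.0666
DIC = CA / (α₁ + 2α₂) = 2.21 / 1.0666 = 2.07 mmol/kg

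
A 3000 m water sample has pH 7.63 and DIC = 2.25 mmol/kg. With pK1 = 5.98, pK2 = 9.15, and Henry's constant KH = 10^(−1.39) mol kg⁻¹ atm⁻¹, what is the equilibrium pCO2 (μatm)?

pCO2 = 1170 μatm

α₀ = 1 / (1 + K1/[H⁺] + K1K2/[H⁺]²) = 1 / (1 + 10^+1.65 + 10^+0.13)
   = 1 / (1 + 44.668 + 1.3490) = 1/47.017 = 0.02127
[CO2*] = α₀ × DIC = 0.02127 × 2.25 = 0.04785 mmol/kg
pCO2 = [CO2*]/KH = 4.785×10^-5 / 4.074×10^-2 = 1170 μatm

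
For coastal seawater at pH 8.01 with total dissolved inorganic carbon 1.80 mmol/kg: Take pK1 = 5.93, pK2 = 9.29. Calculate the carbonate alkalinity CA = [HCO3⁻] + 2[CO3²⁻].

CA = [HCO3⁻] + 2[CO3²⁻] = (α₁ + 2α₂)·DIC
At pH 8.01: [H⁺]/K1 = 10^-2.08 = 0.0083176, K2/[H⁺] = 10^-1.28 = 0.052481
α₁ = 1/(1 + 0.0083176 + 0.052481) = 1/1.0608 = 0.9427; α₂ = α₁·K2/[H⁺] = 0.04947
α₁ + 2α₂ = 1.0416
CA = 1.0416 × 1.80 = 1.87 mmol/kg

CA = 1.87 mmol/kg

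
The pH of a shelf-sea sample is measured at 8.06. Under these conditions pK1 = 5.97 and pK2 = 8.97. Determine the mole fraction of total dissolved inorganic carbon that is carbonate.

α₂ = 0.109

α₂ = 1 / (1 + [H⁺]/K2 + [H⁺]²/(K1K2)) = 1 / (1 + 10^+0.91 + 10^-1.18)
   = 1 / (1 + 8.1283 + 0.066069) = 1/9.1944 = 0.1088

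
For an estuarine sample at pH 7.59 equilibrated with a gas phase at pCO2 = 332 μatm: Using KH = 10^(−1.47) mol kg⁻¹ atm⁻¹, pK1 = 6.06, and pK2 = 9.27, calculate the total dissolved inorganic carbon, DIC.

[CO2*] = KH · pCO2 = 10^(−1.47) × 332×10^-6 = 1.125×10^-5 mol/kg
α₀ = 1/(1 + K1/[H⁺] + K1K2/[H⁺]²) = 1/(1 + 10^+1.53 + 10^-0.15) = 0.02810
DIC = [CO2*]/α₀ = 1.125×10^-5 / 0.02810 = 0.400 mmol/kg

DIC = 0.400 mmol/kg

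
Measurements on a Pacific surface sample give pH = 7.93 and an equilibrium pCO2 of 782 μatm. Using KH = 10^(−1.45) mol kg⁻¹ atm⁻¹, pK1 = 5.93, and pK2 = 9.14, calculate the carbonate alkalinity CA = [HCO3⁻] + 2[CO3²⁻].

CA = 3.12 mmol/kg

[CO2*] = KH · pCO2 = 10^(−1.45) × 782×10^-6 = 2.775×10^-5 mol/kg
α₀ = 1/(1 + K1/[H⁺] + K1K2/[H⁺]²) = 1/(1 + 10^+2.00 + 10^+0.79) = 0.009331
DIC = [CO2*]/α₀ = 2.775×10^-5 / 0.009331 = 2.973 mmol/kg
CA = (α₁ + 2α₂)·DIC = (0.9331 + 2×0.05754) × 2.973 = 3.12 mmol/kg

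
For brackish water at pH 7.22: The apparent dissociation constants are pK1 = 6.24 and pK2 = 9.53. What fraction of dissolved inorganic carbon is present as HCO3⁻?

α₁ = 1 / (1 + [H⁺]/K1 + K2/[H⁺]) = 1 / (1 + 10^-0.98 + 10^-2.31)
   = 1 / (1 + 0.10471 + 0.0048978) = 1/1.1096 = 0.9012

α₁ = 0.901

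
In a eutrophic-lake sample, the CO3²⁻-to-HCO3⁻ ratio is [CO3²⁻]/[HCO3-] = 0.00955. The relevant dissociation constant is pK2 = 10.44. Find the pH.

pH = 8.42

From K2 = [H⁺][CO3²⁻]/[HCO3-]:  pH = pK2 + log₁₀([CO3²⁻]/[HCO3-])
log₁₀(0.00955) = -2.020
pH = 10.44 + (-2.020) = 8.42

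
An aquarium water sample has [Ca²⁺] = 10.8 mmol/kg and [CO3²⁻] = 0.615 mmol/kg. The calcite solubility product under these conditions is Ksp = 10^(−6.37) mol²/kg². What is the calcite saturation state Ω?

Ksp = 10^(−6.37) = 4.266×10^-7
Ω = [Ca²⁺][CO3²⁻]/Ksp = (10.8×10^-3)(0.615×10^-3) / 4.266×10^-7 = 15.6

Ω = 15.6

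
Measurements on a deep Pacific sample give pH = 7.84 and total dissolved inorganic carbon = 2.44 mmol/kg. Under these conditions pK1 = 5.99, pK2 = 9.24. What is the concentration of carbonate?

[CO3²⁻] = 0.0922 mmol/kg

α₂ = 1 / (1 + [H⁺]/K2 + [H⁺]²/(K1K2)) = 1 / (1 + 10^+1.40 + 10^-0.45)
   = 1 / (1 + 25.119 + 0.35481) = 1/26.474 = 0.03777
[CO3²⁻] = α₂ × DIC = 0.03777 × 2.44 = 0.0922 mmol/kg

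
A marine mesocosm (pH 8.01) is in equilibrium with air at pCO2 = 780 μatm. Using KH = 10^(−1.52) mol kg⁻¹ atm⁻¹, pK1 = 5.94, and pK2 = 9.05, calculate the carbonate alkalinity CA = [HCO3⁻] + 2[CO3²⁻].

CA = 3.27 mmol/kg

[CO2*] = KH · pCO2 = 10^(−1.52) × 780×10^-6 = 2.356×10^-5 mol/kg
α₀ = 1/(1 + K1/[H⁺] + K1K2/[H⁺]²) = 1/(1 + 10^+2.07 + 10^+1.03) = 0.007740
DIC = [CO2*]/α₀ = 2.356×10^-5 / 0.007740 = 3.044 mmol/kg
CA = (α₁ + 2α₂)·DIC = (0.9093 + 2×0.08293) × 3.044 = 3.27 mmol/kg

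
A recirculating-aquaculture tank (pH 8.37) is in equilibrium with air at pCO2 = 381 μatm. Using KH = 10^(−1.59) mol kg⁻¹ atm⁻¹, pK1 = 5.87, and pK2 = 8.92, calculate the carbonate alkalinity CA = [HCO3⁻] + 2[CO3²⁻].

[CO2*] = KH · pCO2 = 10^(−1.59) × 381×10^-6 = 9.793×10^-6 mol/kg
α₀ = 1/(1 + K1/[H⁺] + K1K2/[H⁺]²) = 1/(1 + 10^+2.50 + 10^+1.95) = 0.002461
DIC = [CO2*]/α₀ = 9.793×10^-6 / 0.002461 = 3.979 mmol/kg
CA = (α₁ + 2α₂)·DIC = (0.7782 + 2×0.2193) × 3.979 = 4.84 mmol/kg

CA = 4.84 mmol/kg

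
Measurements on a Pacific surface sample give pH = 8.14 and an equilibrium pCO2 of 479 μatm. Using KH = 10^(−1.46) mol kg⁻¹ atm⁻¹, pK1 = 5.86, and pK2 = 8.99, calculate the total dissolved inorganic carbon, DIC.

[CO2*] = KH · pCO2 = 10^(−1.46) × 479×10^-6 = 1.661×10^-5 mol/kg
α₀ = 1/(1 + K1/[H⁺] + K1K2/[H⁺]²) = 1/(1 + 10^+2.28 + 10^+1.43) = 0.004577
DIC = [CO2*]/α₀ = 1.661×10^-5 / 0.004577 = 3.63 mmol/kg

DIC = 3.63 mmol/kg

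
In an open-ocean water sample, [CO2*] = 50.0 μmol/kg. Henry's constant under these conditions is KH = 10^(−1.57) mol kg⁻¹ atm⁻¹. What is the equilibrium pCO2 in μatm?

pCO2 = 1860 μatm

KH = 10^(−1.57) = 2.692×10^-2 mol kg⁻¹ atm⁻¹
pCO2 = [CO2*]/KH = 50.0×10^-6 / 2.692×10^-2 = 1.86×10^-3 atm = 1860 μatm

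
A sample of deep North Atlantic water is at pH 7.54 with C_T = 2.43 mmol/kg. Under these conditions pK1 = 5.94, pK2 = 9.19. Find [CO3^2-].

[CO3²⁻] = 0.0519 mmol/kg

α₂ = 1 / (1 + [H⁺]/K2 + [H⁺]²/(K1K2)) = 1 / (1 + 10^+1.65 + 10^+0.05)
   = 1 / (1 + 44.668 + 1.1220) = 1/46.790 = 0.02137
[CO3²⁻] = α₂ × DIC = 0.02137 × 2.43 = 0.0519 mmol/kg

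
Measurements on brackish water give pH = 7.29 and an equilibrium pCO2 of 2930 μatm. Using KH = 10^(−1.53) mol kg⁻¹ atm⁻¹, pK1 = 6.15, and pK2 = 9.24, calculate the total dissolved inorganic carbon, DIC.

DIC = 1.29 mmol/kg

[CO2*] = KH · pCO2 = 10^(−1.53) × 2930×10^-6 = 8.647×10^-5 mol/kg
α₀ = 1/(1 + K1/[H⁺] + K1K2/[H⁺]²) = 1/(1 + 10^+1.14 + 10^-0.81) = 0.06685
DIC = [CO2*]/α₀ = 8.647×10^-5 / 0.06685 = 1.29 mmol/kg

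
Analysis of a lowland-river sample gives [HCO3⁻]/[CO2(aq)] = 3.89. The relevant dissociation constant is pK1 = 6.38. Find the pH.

pH = 6.97

From K1 = [H⁺][HCO3⁻]/[CO2(aq)]:  pH = pK1 + log₁₀([HCO3⁻]/[CO2(aq)])
log₁₀(3.89) = +0.590
pH = 6.38 + (+0.590) = 6.97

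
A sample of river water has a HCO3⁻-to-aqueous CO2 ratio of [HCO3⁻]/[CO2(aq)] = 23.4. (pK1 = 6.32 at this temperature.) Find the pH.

From K1 = [H⁺][HCO3⁻]/[CO2(aq)]:  pH = pK1 + log₁₀([HCO3⁻]/[CO2(aq)])
log₁₀(23.4) = +1.369
pH = 6.32 + (+1.369) = 7.69

pH = 7.69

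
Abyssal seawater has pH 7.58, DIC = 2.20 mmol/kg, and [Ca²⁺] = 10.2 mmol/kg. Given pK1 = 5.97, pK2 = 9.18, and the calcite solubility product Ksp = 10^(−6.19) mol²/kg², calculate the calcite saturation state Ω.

Ω = 0.832

α₂ = 1 / (1 + [H⁺]/K2 + [H⁺]²/(K1K2)) = 1 / (1 + 10^+1.60 + 10^-0.01)
   = 1 / (1 + 39.811 + 0.97724) = 1/41.788 = 0.02393
[CO3²⁻] = α₂ × DIC = 0.02393 × 2.20 = 0.05265 mmol/kg
Ksp = 10^(−6.19) = 6.457×10^-7
Ω = [Ca²⁺][CO3²⁻]/Ksp = (10.2×10^-3)(5.265×10^-5) / 6.457×10^-7 = 0.832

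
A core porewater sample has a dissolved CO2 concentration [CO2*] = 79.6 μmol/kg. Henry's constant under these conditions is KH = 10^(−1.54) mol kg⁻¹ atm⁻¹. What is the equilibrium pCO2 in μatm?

KH = 10^(−1.54) = 2.884×10^-2 mol kg⁻¹ atm⁻¹
pCO2 = [CO2*]/KH = 79.6×10^-6 / 2.884×10^-2 = 2.76×10^-3 atm = 2760 μatm

pCO2 = 2760 μatm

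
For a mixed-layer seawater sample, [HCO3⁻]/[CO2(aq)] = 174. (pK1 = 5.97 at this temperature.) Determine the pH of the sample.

From K1 = [H⁺][HCO3⁻]/[CO2(aq)]:  pH = pK1 + log₁₀([HCO3⁻]/[CO2(aq)])
log₁₀(174) = +2.241
pH = 5.97 + (+2.241) = 8.21

pH = 8.21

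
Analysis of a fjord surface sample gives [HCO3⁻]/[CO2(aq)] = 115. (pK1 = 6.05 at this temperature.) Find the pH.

From K1 = [H⁺][HCO3⁻]/[CO2(aq)]:  pH = pK1 + log₁₀([HCO3⁻]/[CO2(aq)])
log₁₀(115) = +2.061
pH = 6.05 + (+2.061) = 8.11

pH = 8.11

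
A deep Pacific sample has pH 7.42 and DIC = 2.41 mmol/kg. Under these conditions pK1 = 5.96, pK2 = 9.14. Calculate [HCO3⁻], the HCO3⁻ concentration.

α₁ = 1 / (1 + [H⁺]/K1 + K2/[H⁺]) = 1 / (1 + 10^-1.46 + 10^-1.72)
   = 1 / (1 + 0.034674 + 0.019055) = 1/1.0537 = 0.9490
[HCO3⁻] = α₁ × DIC = 0.9490 × 2.41 = 2.29 mmol/kg

[HCO3⁻] = 2.29 mmol/kg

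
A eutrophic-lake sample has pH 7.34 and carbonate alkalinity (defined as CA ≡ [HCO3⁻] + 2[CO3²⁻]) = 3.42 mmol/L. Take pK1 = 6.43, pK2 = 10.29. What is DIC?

DIC = 3.84 mmol/L

CA = [HCO3⁻] + 2[CO3²⁻] = (α₁ + 2α₂)·DIC
At pH 7.34: [H⁺]/K1 = 10^-0.91 = 0.12303, K2/[H⁺] = 10^-2.95 = 0.0011220
α₁ = 1/(1 + 0.12303 + 0.0011220) = 1/1.1241 = 0.8896; α₂ = α₁·K2/[H⁺] = 0.0009981
α₁ + 2α₂ = 0.8916
DIC = CA / (α₁ + 2α₂) = 3.42 / 0.8916 = 3.84 mmol/L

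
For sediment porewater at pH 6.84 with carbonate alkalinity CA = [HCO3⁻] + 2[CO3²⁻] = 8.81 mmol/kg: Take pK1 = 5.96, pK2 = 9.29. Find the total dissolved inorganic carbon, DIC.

CA = [HCO3⁻] + 2[CO3²⁻] = (α₁ + 2α₂)·DIC
At pH 6.84: [H⁺]/K1 = 10^-0.88 = 0.13183, K2/[H⁺] = 10^-2.45 = 0.0035481
α₁ = 1/(1 + 0.13183 + 0.0035481) = 1/1.1354 = 0.8808; α₂ = α₁·K2/[H⁺] = 0.003125
α₁ + 2α₂ = 0.8870
DIC = CA / (α₁ + 2α₂) = 8.81 / 0.8870 = 9.93 mmol/kg

DIC = 9.93 mmol/kg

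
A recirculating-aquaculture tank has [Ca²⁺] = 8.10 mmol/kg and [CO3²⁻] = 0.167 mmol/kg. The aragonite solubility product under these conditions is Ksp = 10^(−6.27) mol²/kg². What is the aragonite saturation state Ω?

Ω = 2.52

Ksp = 10^(−6.27) = 5.370×10^-7
Ω = [Ca²⁺][CO3²⁻]/Ksp = (8.10×10^-3)(0.167×10^-3) / 5.370×10^-7 = 2.52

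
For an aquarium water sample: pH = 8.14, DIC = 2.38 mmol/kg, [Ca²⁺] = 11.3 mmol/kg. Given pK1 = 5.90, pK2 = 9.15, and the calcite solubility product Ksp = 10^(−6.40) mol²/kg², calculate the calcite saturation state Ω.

Ω = 5.98

α₂ = 1 / (1 + [H⁺]/K2 + [H⁺]²/(K1K2)) = 1 / (1 + 10^+1.01 + 10^-1.23)
   = 1 / (1 + 10.233 + 0.058884) = 1/11.292 = 0.08856
[CO3²⁻] = α₂ × DIC = 0.08856 × 2.38 = 0.2108 mmol/kg
Ksp = 10^(−6.40) = 3.981×10^-7
Ω = [Ca²⁺][CO3²⁻]/Ksp = (11.3×10^-3)(2.108×10^-4) / 3.981×10^-7 = 5.98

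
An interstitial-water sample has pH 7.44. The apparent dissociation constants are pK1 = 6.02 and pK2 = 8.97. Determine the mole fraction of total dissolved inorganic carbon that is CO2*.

α₀ = 0.0356

α₀ = 1 / (1 + K1/[H⁺] + K1K2/[H⁺]²) = 1 / (1 + 10^+1.42 + 10^-0.11)
   = 1 / (1 + 26.303 + 0.77625) = 1/28.079 = 0.03561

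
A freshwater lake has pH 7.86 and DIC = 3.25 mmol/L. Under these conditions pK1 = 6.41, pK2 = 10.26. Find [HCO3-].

α₁ = 1 / (1 + [H⁺]/K1 + K2/[H⁺]) = 1 / (1 + 10^-1.45 + 10^-2.40)
   = 1 / (1 + 0.035481 + 0.0039811) = 1/1.0395 = 0.9620
[HCO3⁻] = α₁ × DIC = 0.9620 × 3.25 = 3.13 mmol/L

[HCO3⁻] = 3.13 mmol/L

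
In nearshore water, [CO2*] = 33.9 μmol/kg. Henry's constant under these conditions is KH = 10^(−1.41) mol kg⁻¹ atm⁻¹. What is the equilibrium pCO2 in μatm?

KH = 10^(−1.41) = 3.890×10^-2 mol kg⁻¹ atm⁻¹
pCO2 = [CO2*]/KH = 33.9×10^-6 / 3.890×10^-2 = 8.71×10^-4 atm = 871 μatm

pCO2 = 871 μatm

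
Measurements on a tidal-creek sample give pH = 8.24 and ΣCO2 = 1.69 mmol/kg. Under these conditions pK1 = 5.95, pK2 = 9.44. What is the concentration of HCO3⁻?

[HCO3⁻] = 1.58 mmol/kg

α₁ = 1 / (1 + [H⁺]/K1 + K2/[H⁺]) = 1 / (1 + 10^-2.29 + 10^-1.20)
   = 1 / (1 + 0.0051286 + 0.063096) = 1/1.0682 = 0.9361
[HCO3⁻] = α₁ × DIC = 0.9361 × 1.69 = 1.58 mmol/kg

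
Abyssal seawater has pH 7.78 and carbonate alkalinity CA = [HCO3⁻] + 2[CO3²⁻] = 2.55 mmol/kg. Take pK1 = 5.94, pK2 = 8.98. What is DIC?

CA = [HCO3⁻] + 2[CO3²⁻] = (α₁ + 2α₂)·DIC
At pH 7.78: [H⁺]/K1 = 10^-1.84 = 0.014454, K2/[H⁺] = 10^-1.20 = 0.063096
α₁ = 1/(1 + 0.014454 + 0.063096) = 1/1.0776 = 0.9280; α₂ = α₁·K2/[H⁺] = 0.05855
α₁ + 2α₂ = 1.0451
DIC = CA / (α₁ + 2α₂) = 2.55 / 1.0451 = 2.44 mmol/kg

DIC = 2.44 mmol/kg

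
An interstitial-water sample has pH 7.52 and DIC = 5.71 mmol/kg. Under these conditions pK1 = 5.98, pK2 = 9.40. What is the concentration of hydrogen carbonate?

[HCO3⁻] = 5.48 mmol/kg

α₁ = 1 / (1 + [H⁺]/K1 + K2/[H⁺]) = 1 / (1 + 10^-1.54 + 10^-1.88)
   = 1 / (1 + 0.028840 + 0.013183) = 1/1.0420 = 0.9597
[HCO3⁻] = α₁ × DIC = 0.9597 × 5.71 = 5.48 mmol/kg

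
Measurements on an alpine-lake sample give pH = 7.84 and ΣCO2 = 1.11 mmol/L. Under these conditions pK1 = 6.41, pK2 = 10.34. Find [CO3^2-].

[CO3²⁻] = 3.37 μmol/L

α₂ = 1 / (1 + [H⁺]/K2 + [H⁺]²/(K1K2)) = 1 / (1 + 10^+2.50 + 10^+1.07)
   = 1 / (1 + 316.23 + 11.749) = 1/328.98 = 0.003040
[CO3²⁻] = α₂ × DIC = 0.003040 × 1.11 = 0.00337 mmol/L = 3.37 μmol/L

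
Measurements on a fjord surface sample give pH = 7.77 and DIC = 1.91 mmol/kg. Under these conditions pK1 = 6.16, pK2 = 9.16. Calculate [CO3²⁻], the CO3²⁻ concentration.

[CO3²⁻] = 0.0730 mmol/kg

α₂ = 1 / (1 + [H⁺]/K2 + [H⁺]²/(K1K2)) = 1 / (1 + 10^+1.39 + 10^-0.22)
   = 1 / (1 + 24.547 + 0.60256) = 1/26.150 = 0.03824
[CO3²⁻] = α₂ × DIC = 0.03824 × 1.91 = 0.0730 mmol/kg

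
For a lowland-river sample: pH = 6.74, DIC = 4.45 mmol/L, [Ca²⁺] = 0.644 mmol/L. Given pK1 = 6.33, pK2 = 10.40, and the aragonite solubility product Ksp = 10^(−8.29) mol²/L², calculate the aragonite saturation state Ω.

Ω = 0.0880

α₂ = 1 / (1 + [H⁺]/K2 + [H⁺]²/(K1K2)) = 1 / (1 + 10^+3.66 + 10^+3.25)
   = 1 / (1 + 4570.9 + 1778.3) = 1/6350.2 = 0.0001575
[CO3²⁻] = α₂ × DIC = 0.0001575 × 4.45 = 0.0007008 mmol/L = 0.7008 μmol/L
Ksp = 10^(−8.29) = 5.129×10^-9
Ω = [Ca²⁺][CO3²⁻]/Ksp = (0.644×10^-3)(7.008×10^-7) / 5.129×10^-9 = 0.0880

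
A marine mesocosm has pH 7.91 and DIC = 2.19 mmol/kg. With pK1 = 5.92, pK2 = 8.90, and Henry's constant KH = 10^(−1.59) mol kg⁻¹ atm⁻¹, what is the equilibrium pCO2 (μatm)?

α₀ = 1 / (1 + K1/[H⁺] + K1K2/[H⁺]²) = 1 / (1 + 10^+1.99 + 10^+1.00)
   = 1 / (1 + 97.724 + 10.000) = 1/108.72 = 0.009198
[CO2*] = α₀ × DIC = 0.009198 × 2.19 = 0.02014 mmol/kg
pCO2 = [CO2*]/KH = 2.014×10^-5 / 2.570×10^-2 = 784 μatm

pCO2 = 784 μatm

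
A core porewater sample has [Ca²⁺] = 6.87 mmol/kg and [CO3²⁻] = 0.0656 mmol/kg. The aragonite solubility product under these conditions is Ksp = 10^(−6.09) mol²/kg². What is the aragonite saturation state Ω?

Ω = 0.554

Ksp = 10^(−6.09) = 8.128×10^-7
Ω = [Ca²⁺][CO3²⁻]/Ksp = (6.87×10^-3)(0.0656×10^-3) / 8.128×10^-7 = 0.554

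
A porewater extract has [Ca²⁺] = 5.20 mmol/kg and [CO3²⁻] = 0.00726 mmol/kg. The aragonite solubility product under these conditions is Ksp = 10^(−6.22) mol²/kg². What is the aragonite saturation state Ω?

Ω = 0.0627

Ksp = 10^(−6.22) = 6.026×10^-7
Ω = [Ca²⁺][CO3²⁻]/Ksp = (5.20×10^-3)(0.00726×10^-3) / 6.026×10^-7 = 0.0627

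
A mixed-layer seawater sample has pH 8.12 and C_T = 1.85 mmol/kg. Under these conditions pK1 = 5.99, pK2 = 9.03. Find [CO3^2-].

α₂ = 1 / (1 + [H⁺]/K2 + [H⁺]²/(K1K2)) = 1 / (1 + 10^+0.91 + 10^-1.22)
   = 1 / (1 + 8.1283 + 0.060256) = 1/9.1886 = 0.1088
[CO3²⁻] = α₂ × DIC = 0.1088 × 1.85 = 0.201 mmol/kg

[CO3²⁻] = 0.201 mmol/kg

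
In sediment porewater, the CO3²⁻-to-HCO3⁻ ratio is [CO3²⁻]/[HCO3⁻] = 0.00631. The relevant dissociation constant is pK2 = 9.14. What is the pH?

pH = 6.94

From K2 = [H⁺][CO3²⁻]/[HCO3⁻]:  pH = pK2 + log₁₀([CO3²⁻]/[HCO3⁻])
log₁₀(0.00631) = -2.200
pH = 9.14 + (-2.200) = 6.94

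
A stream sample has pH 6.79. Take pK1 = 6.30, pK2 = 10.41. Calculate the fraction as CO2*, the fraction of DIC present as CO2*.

α₀ = 0.244

α₀ = 1 / (1 + K1/[H⁺] + K1K2/[H⁺]²) = 1 / (1 + 10^+0.49 + 10^-3.13)
   = 1 / (1 + 3.0903 + 0.00074131) = 1/4.0910 = 0.2444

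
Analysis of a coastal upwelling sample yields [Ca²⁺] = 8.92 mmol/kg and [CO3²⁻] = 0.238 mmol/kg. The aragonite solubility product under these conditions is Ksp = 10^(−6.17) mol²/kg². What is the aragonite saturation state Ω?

Ksp = 10^(−6.17) = 6.761×10^-7
Ω = [Ca²⁺][CO3²⁻]/Ksp = (8.92×10^-3)(0.238×10^-3) / 6.761×10^-7 = 3.14

Ω = 3.14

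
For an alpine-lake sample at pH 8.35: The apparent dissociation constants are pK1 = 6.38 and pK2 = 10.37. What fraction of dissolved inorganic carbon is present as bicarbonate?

α₁ = 1 / (1 + [H⁺]/K1 + K2/[H⁺]) = 1 / (1 + 10^-1.97 + 10^-2.02)
   = 1 / (1 + 0.010715 + 0.0095499) = 1/1.0203 = 0.9801

α₁ = 0.980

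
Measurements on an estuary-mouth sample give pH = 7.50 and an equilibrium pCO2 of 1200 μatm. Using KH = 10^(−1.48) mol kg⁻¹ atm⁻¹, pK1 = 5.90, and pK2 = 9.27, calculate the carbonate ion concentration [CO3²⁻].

[CO3²⁻] = 0.0269 mmol/kg

[CO2*] = KH · pCO2 = 10^(−1.48) × 1200×10^-6 = 3.974×10^-5 mol/kg
α₀ = 1/(1 + K1/[H⁺] + K1K2/[H⁺]²) = 1/(1 + 10^+1.60 + 10^-0.17) = 0.02410
DIC = [CO2*]/α₀ = 3.974×10^-5 / 0.02410 = 1.649 mmol/kg
[CO3²⁻] = α₂·DIC; α₂ = 0.01630, so [CO3²⁻] = 0.01630 × 1.649 = 0.0269 mmol/kg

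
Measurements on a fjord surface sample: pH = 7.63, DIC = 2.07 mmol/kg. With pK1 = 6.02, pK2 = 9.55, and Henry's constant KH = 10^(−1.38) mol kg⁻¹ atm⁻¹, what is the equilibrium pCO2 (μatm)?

α₀ = 1 / (1 + K1/[H⁺] + K1K2/[H⁺]²) = 1 / (1 + 10^+1.61 + 10^-0.31)
   = 1 / (1 + 40.738 + 0.48978) = 1/42.228 = 0.02368
[CO2*] = α₀ × DIC = 0.02368 × 2.07 = 0.04902 mmol/kg
pCO2 = [CO2*]/KH = 4.902×10^-5 / 4.169×10^-2 = 1180 μatm

pCO2 = 1180 μatm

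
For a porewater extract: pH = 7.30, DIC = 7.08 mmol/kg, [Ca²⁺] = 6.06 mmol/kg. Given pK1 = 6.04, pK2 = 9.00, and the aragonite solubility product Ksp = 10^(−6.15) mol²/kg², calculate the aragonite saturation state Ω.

Ω = 1.12

α₂ = 1 / (1 + [H⁺]/K2 + [H⁺]²/(K1K2)) = 1 / (1 + 10^+1.70 + 10^+0.44)
   = 1 / (1 + 50.119 + 2.7542) = 1/53.873 = 0.01856
[CO3²⁻] = α₂ × DIC = 0.01856 × 7.08 = 0.1314 mmol/kg
Ksp = 10^(−6.15) = 7.079×10^-7
Ω = [Ca²⁺][CO3²⁻]/Ksp = (6.06×10^-3)(1.314×10^-4) / 7.079×10^-7 = 1.12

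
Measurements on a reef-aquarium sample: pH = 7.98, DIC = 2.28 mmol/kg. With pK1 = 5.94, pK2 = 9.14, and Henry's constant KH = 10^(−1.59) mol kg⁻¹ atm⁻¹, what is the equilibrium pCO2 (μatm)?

α₀ = 1 / (1 + K1/[H⁺] + K1K2/[H⁺]²) = 1 / (1 + 10^+2.04 + 10^+0.88)
   = 1 / (1 + 109.65 + 7.5858) = 1/118.23 = 0.008458
[CO2*] = α₀ × DIC = 0.008458 × 2.28 = 0.01928 mmol/kg = 19.28 μmol/kg
pCO2 = [CO2*]/KH = 1.928×10^-5 / 2.570×10^-2 = 750 μatm

pCO2 = 750 μatm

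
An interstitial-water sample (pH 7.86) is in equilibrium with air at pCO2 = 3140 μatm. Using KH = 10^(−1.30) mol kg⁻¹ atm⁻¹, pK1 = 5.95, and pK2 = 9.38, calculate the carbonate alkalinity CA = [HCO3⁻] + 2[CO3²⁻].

CA = 13.6 mmol/kg

[CO2*] = KH · pCO2 = 10^(−1.30) × 3140×10^-6 = 1.574×10^-4 mol/kg
α₀ = 1/(1 + K1/[H⁺] + K1K2/[H⁺]²) = 1/(1 + 10^+1.91 + 10^+0.39) = 0.01180
DIC = [CO2*]/α₀ = 1.574×10^-4 / 0.01180 = 13.34 mmol/kg
CA = (α₁ + 2α₂)·DIC = (0.9592 + 2×0.02897) × 13.34 = 13.6 mmol/kg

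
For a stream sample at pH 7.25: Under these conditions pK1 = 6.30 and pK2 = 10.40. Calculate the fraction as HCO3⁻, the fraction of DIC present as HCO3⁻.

α₁ = 1 / (1 + [H⁺]/K1 + K2/[H⁺]) = 1 / (1 + 10^-0.95 + 10^-3.15)
   = 1 / (1 + 0.11220 + 0.00070795) = 1/1.1129 = 0.8985

α₁ = 0.899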